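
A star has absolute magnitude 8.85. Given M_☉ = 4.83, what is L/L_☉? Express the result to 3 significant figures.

L/L_☉ ≈ 0.0247

M − M_☉ = 8.85 − 4.83 = 4.020
L/L_☉ = 10^(−0.4 (M − M_☉)) = 10^-1.608 = 0.02466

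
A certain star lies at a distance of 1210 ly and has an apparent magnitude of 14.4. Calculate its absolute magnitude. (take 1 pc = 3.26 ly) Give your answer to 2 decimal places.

d = 1210 ly / 3.26 = 371.2 pc
5 log₁₀(d/10 pc) = 5 log₁₀(371.2) − 5 = 7.848
M = m − 5 log₁₀(d/10) = 14.4 − 7.848 = 6.552

M ≈ 6.55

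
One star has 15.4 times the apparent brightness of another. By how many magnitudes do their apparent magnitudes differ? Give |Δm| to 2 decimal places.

|Δm| ≈ 2.97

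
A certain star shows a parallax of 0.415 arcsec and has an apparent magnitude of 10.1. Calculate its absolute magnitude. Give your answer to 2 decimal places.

d = 1/p = 1/0.415″ = 2.410 pc
5 log₁₀(d/10 pc) = 5 log₁₀(2.410) − 5 = -3.090
M = m − 5 log₁₀(d/10) = 10.1 + 3.090 = 13.190

M ≈ 13.19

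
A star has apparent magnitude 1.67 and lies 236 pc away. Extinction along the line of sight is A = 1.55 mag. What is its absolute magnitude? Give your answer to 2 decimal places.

5 log₁₀(d/10 pc) = 5 log₁₀(236.0) − 5 = 6.865
M = m − 5 log₁₀(d/10) − A = 1.67 − 6.865 − 1.55 = -6.745

M ≈ -6.74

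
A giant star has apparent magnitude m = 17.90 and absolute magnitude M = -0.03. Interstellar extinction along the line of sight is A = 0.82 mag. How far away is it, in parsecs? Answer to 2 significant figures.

m − M = 5 log₁₀(d/10 pc) + A  ⇒  17.90 − (-0.03) − 0.82 = 5 log₁₀(d/10)
17.110 = 5 log₁₀(d/10)
log₁₀ d = (m − M − A)/5 + 1 = 4.4220
d = 10^4.4220 = 26420 pc

d ≈ 26000 pc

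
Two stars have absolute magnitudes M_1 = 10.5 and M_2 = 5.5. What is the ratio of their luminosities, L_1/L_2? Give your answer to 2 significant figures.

L_1/L_2 ≈ 0.010

ΔM = M_1 − M_2 = 5.0
L_1/L_2 = 10^(−0.4 ΔM) = 10^-2.000 = 0.01000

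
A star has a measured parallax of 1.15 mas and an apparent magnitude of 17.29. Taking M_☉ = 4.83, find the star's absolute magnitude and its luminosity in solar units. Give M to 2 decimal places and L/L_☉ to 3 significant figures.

d = 1/p = 1000/1.15 mas = 869.6 pc
M = m − 5 log₁₀ d + 5 = 17.29 − 5·2.9393 + 5 = 7.593
M − M_☉ = 7.593 − 4.83 = 2.763
L/L_☉ = 10^(−0.4 × 2.763) = 0.07845

M ≈ 7.59; L/L_☉ ≈ 0.0785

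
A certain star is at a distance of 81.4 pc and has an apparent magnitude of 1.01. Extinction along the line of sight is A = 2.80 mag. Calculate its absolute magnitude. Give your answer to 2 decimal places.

5 log₁₀(d/10 pc) = 5 log₁₀(81.40) − 5 = 4.553
M = m − 5 log₁₀(d/10) − A = 1.01 − 4.553 − 2.80 = -6.343

M ≈ -6.34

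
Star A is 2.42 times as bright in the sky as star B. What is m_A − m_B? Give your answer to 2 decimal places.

m_A − m_B ≈ -0.96

Pogson: Δm = −2.5 log₁₀(ratio) = −2.5 log₁₀(2.42) = −2.5 × 0.3838 = -0.960
Star A is brighter, so it has the smaller magnitude: the difference is negative.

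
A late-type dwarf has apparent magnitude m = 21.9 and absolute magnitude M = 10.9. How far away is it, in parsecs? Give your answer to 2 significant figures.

Distance modulus: m − M = 21.9 − (10.9) = 11.000
m − M = 5 log₁₀ d − 5
log₁₀ d = (m − M)/5 + 1 = 3.2000
d = 10^3.2000 = 1585 pc

d ≈ 1600 pc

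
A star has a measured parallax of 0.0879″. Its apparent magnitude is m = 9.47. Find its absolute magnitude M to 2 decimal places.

d = 1/p = 1/0.0879″ = 11.38 pc
5 log₁₀(d/10 pc) = 5 log₁₀(11.38) − 5 = 0.280
M = m − 5 log₁₀(d/10) = 9.47 − 0.280 = 9.190

M ≈ 9.19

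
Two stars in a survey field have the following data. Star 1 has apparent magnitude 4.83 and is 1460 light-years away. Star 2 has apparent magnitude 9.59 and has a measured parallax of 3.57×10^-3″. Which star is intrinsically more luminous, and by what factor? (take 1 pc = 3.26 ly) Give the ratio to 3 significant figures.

Star 1: d = 1460 ly / 3.26 = 447.9 pc
Star 1: M = m − 5 log₁₀ d + 5 = 4.83 − 5·2.6511 + 5 = -3.426
Star 2: d = 1/p = 1/3.57×10^-3″ = 280.1 pc
Star 2: M = m − 5 log₁₀ d + 5 = 9.59 − 5·2.4473 + 5 = 2.353
ΔM = M_1 − M_2 = -3.426 − (2.353) = -5.779; smaller M is more luminous → Star 1.
L ratio = 10^(0.4 |ΔM|) = 10^2.312 = 204.9

Star 1 is more luminous, by a factor of 205.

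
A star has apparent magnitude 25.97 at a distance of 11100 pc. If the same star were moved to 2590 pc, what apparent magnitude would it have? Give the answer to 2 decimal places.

m ≈ 22.81

Flux ∝ 1/d², so Δm = 5 log₁₀(d₂/d₁) = 5 log₁₀(2590/11100) = -3.160
m₂ = m₁ + Δm = 25.97 + (-3.160) = 22.810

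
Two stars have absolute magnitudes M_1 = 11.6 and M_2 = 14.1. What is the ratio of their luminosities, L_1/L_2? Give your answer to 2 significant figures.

L_1/L_2 ≈ 10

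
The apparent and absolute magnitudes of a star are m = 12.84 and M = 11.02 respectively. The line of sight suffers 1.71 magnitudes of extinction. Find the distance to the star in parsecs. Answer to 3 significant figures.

d ≈ 10.5 pc

m − M = 5 log₁₀(d/10 pc) + A  ⇒  12.84 − (11.02) − 1.71 = 5 log₁₀(d/10)
0.110 = 5 log₁₀(d/10)
log₁₀ d = (m − M − A)/5 + 1 = 1.0220
d = 10^1.0220 = 10.52 pc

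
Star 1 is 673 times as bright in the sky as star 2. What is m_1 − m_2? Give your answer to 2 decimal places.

Pogson: Δm = −2.5 log₁₀(ratio) = −2.5 log₁₀(673) = −2.5 × 2.8280 = -7.070
Star 1 is brighter, so it has the smaller magnitude: the difference is negative.

m_1 − m_2 ≈ -7.07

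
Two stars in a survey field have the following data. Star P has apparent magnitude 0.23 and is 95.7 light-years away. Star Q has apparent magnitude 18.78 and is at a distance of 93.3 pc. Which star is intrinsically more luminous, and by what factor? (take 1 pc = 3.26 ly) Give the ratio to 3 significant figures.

Star P is more luminous, by a factor of 2.60×10^6.

Star P: d = 95.7 ly / 3.26 = 29.36 pc
Star P: M = m − 5 log₁₀ d + 5 = 0.23 − 5·1.4677 + 5 = -2.108
Star Q: M = m − 5 log₁₀ d + 5 = 18.78 − 5·1.9699 + 5 = 13.931
ΔM = M_P − M_Q = -2.108 − (13.931) = -16.039; smaller M is more luminous → Star P.
L ratio = 10^(0.4 |ΔM|) = 10^6.416 = 2.604×10^6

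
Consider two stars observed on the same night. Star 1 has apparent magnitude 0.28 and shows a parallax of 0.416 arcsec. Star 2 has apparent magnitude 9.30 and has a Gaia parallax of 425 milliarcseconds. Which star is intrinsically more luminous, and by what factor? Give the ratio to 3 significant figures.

Star 1 is more luminous, by a factor of 4230.

Star 1: d = 1/p = 1/0.416″ = 2.404 pc
Star 1: M = m − 5 log₁₀ d + 5 = 0.28 − 5·0.3809 + 5 = 3.375
Star 2: p = 425 mas = 0.425″ → d = 1/p = 2.353 pc
Star 2: M = m − 5 log₁₀ d + 5 = 9.30 − 5·0.3716 + 5 = 12.442
ΔM = M_1 − M_2 = 3.375 − (12.442) = -9.066; smaller M is more luminous → Star 1.
L ratio = 10^(0.4 |ΔM|) = 10^3.627 = 4232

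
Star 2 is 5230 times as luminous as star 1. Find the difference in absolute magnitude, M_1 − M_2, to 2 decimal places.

Pogson: ΔM = −2.5 log₁₀(ratio) = −2.5 log₁₀(5230) = −2.5 × 3.7185 = -9.296
Star 2 is brighter so has the smaller magnitude: M_1 − M_2 is positive.

M_1 − M_2 ≈ 9.30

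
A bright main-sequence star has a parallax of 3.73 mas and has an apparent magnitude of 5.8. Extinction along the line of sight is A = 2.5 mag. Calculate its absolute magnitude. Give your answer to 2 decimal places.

M ≈ -3.84

p = 3.73 mas = 3.73×10^-3″ → d = 1/p = 268.1 pc
5 log₁₀(d/10 pc) = 5 log₁₀(268.1) − 5 = 7.141
M = m − 5 log₁₀(d/10) − A = 5.8 − 7.141 − 2.5 = -3.841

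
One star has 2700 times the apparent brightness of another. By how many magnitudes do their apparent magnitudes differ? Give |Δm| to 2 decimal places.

|Δm| ≈ 8.58

Pogson: Δm = −2.5 log₁₀(ratio) = −2.5 log₁₀(2700) = −2.5 × 3.4314 = -8.578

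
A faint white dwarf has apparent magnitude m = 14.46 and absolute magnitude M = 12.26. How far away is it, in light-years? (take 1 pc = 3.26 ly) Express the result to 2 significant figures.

Distance modulus: m − M = 14.46 − (12.26) = 2.200
m − M = 5 log₁₀ d − 5
log₁₀ d = (m − M)/5 + 1 = 1.4400
d = 10^1.4400 = 27.54 pc
= 89.79 ly

d ≈ 90 ly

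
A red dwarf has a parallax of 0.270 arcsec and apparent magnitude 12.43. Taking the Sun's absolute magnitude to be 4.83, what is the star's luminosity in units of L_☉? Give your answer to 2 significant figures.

L/L_☉ ≈ 1.3×10^-4

d = 1/p = 1/0.270″ = 3.704 pc
M = m − 5 log₁₀ d + 5 = 12.43 − 5·0.5686 + 5 = 14.587
M − M_☉ = 14.587 − 4.83 = 9.757
L/L_☉ = 10^(−0.4 × 9.757) = 1.251×10^-4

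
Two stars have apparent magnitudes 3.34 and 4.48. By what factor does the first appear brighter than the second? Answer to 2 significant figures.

Δm = 3.34 − (4.48) = -1.14
Flux ratio = 10^(−0.4 Δm) = 10^(−0.4 × -1.14) = 10^0.456 = 2.858

2.9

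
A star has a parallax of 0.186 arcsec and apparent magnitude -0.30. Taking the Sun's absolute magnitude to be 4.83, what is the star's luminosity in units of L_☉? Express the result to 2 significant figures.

L/L_☉ ≈ 33

d = 1/p = 1/0.186″ = 5.376 pc
M = m − 5 log₁₀ d + 5 = -0.30 − 5·0.7305 + 5 = 1.048
M − M_☉ = 1.048 − 4.83 = -3.782
L/L_☉ = 10^(−0.4 × -3.782) = 32.58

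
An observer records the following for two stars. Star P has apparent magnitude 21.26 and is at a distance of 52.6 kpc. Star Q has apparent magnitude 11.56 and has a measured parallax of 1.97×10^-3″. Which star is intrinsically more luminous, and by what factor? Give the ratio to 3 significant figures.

Star P is more luminous, by a factor of 1.42.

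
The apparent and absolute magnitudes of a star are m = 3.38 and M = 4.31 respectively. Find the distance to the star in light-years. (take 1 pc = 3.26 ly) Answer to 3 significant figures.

Distance modulus: m − M = 3.38 − (4.31) = -0.930
m − M = 5 log₁₀ d − 5
log₁₀ d = (m − M)/5 + 1 = 0.8140
d = 10^0.8140 = 6.516 pc
= 21.24 ly

d ≈ 21.2 ly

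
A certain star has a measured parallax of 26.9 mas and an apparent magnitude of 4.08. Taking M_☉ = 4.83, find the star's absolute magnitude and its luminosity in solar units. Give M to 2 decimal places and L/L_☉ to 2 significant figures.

M ≈ 1.23; L/L_☉ ≈ 28

d = 1/p = 1000/26.9 mas = 37.17 pc
M = m − 5 log₁₀ d + 5 = 4.08 − 5·1.5702 + 5 = 1.229
M − M_☉ = 1.229 − 4.83 = -3.601
L/L_☉ = 10^(−0.4 × -3.601) = 27.57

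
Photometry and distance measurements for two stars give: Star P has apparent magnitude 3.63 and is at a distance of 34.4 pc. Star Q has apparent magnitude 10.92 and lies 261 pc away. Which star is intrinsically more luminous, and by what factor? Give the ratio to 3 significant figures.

Star P: M = m − 5 log₁₀ d + 5 = 3.63 − 5·1.5366 + 5 = 0.947
Star Q: M = m − 5 log₁₀ d + 5 = 10.92 − 5·2.4166 + 5 = 3.837
ΔM = M_P − M_Q = 0.947 − (3.837) = -2.890; smaller M is more luminous → Star P.
L ratio = 10^(0.4 |ΔM|) = 10^1.156 = 14.32

Star P is more luminous, by a factor of 14.3.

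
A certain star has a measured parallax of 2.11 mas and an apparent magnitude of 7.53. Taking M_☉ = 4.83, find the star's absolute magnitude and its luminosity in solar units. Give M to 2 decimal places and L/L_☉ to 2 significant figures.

M ≈ -0.85; L/L_☉ ≈ 190

d = 1/p = 1000/2.11 mas = 473.9 pc
M = m − 5 log₁₀ d + 5 = 7.53 − 5·2.6757 + 5 = -0.849
M − M_☉ = -0.849 − 4.83 = -5.679
L/L_☉ = 10^(−0.4 × -5.679) = 186.8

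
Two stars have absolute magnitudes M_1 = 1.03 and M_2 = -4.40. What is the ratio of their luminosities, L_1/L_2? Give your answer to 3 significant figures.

L_1/L_2 ≈ 6.73×10^-3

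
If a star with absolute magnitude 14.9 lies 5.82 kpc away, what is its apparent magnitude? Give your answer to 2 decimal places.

d = 5.82 kpc = 5820 pc
m = M + 5 log₁₀ d − 5 = 14.9 + 5·3.7649 − 5 = 28.725

m ≈ 28.72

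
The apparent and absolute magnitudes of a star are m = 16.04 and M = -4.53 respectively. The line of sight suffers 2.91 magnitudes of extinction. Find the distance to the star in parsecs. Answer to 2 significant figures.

m − M = 5 log₁₀(d/10 pc) + A  ⇒  16.04 − (-4.53) − 2.91 = 5 log₁₀(d/10)
17.660 = 5 log₁₀(d/10)
log₁₀ d = (m − M − A)/5 + 1 = 4.5320
d = 10^4.5320 = 34040 pc

d ≈ 34000 pc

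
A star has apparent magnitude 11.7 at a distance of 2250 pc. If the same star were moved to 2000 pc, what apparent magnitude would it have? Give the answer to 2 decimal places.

m ≈ 11.44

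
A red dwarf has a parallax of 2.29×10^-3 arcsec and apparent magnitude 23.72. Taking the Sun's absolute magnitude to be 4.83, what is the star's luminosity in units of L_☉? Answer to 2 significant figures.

L/L_☉ ≈ 5.3×10^-5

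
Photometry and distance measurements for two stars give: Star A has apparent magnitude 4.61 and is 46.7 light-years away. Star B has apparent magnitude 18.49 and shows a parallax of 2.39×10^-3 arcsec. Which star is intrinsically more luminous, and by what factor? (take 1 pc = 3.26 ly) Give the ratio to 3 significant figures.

Star A is more luminous, by a factor of 418.

Star A: d = 46.7 ly / 3.26 = 14.33 pc
Star A: M = m − 5 log₁₀ d + 5 = 4.61 − 5·1.1561 + 5 = 3.830
Star B: d = 1/p = 1/2.39×10^-3″ = 418.4 pc
Star B: M = m − 5 log₁₀ d + 5 = 18.49 − 5·2.6216 + 5 = 10.382
ΔM = M_A − M_B = 3.830 − (10.382) = -6.552; smaller M is more luminous → Star A.
L ratio = 10^(0.4 |ΔM|) = 10^2.621 = 417.8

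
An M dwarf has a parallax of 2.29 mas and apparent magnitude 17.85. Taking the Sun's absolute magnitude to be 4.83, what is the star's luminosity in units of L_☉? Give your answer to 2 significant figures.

d = 1/p = 1000/2.29 mas = 436.7 pc
M = m − 5 log₁₀ d + 5 = 17.85 − 5·2.6402 + 5 = 9.649
M − M_☉ = 9.649 − 4.83 = 4.819
L/L_☉ = 10^(−0.4 × 4.819) = 0.01181

L/L_☉ ≈ 0.012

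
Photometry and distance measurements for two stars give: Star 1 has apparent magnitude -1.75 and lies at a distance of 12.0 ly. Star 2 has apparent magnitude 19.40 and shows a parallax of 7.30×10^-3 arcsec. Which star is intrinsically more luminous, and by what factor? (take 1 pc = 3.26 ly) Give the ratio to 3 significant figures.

Star 1 is more luminous, by a factor of 208000.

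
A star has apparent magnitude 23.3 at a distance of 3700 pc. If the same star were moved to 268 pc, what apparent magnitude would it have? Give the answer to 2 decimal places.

Flux ∝ 1/d², so Δm = 5 log₁₀(d₂/d₁) = 5 log₁₀(268/3700) = -5.700
m₂ = m₁ + Δm = 23.3 + (-5.700) = 17.600

m ≈ 17.60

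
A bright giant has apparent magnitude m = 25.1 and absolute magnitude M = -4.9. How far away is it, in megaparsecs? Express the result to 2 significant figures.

d ≈ 10 Mpc

μ = m − M = 30.000
m − M = 5 log₁₀ d − 5
log₁₀ d = (m − M)/5 + 1 = 7.0000
d = 10^7.0000 = 1.000×10^7 pc
= 10.00 Mpc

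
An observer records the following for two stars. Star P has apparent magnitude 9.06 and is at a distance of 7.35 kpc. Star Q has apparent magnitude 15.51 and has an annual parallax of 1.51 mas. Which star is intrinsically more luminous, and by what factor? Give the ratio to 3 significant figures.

Star P: d = 7.35 kpc = 7350 pc
Star P: M = m − 5 log₁₀ d + 5 = 9.06 − 5·3.8663 + 5 = -5.271
Star Q: p = 1.51 mas = 1.51×10^-3″ → d = 1/p = 662.3 pc
Star Q: M = m − 5 log₁₀ d + 5 = 15.51 − 5·2.8210 + 5 = 6.405
ΔM = M_P − M_Q = -5.271 − (6.405) = -11.676; smaller M is more luminous → Star P.
L ratio = 10^(0.4 |ΔM|) = 10^4.671 = 46830

Star P is more luminous, by a factor of 46800.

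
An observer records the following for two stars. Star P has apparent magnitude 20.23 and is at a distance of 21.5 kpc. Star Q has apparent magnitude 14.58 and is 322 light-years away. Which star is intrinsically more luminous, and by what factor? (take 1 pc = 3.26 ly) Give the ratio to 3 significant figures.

Star P is more luminous, by a factor of 260.

Star P: d = 21.5 kpc = 21500 pc
Star P: M = m − 5 log₁₀ d + 5 = 20.23 − 5·4.3324 + 5 = 3.568
Star Q: d = 322 ly / 3.26 = 98.77 pc
Star Q: M = m − 5 log₁₀ d + 5 = 14.58 − 5·1.9946 + 5 = 9.607
ΔM = M_P − M_Q = 3.568 − (9.607) = -6.039; smaller M is more luminous → Star P.
L ratio = 10^(0.4 |ΔM|) = 10^2.416 = 260.4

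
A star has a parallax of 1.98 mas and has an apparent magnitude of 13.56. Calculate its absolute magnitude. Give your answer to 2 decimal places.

M ≈ 5.04

p = 1.98 mas = 1.98×10^-3″ → d = 1/p = 505.1 pc
5 log₁₀(d/10 pc) = 5 log₁₀(505.1) − 5 = 8.517
M = m − 5 log₁₀(d/10) = 13.56 − 8.517 = 5.043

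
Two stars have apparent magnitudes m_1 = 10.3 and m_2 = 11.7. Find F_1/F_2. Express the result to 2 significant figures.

Magnitude difference = -1.4
Flux ratio = 10^(−0.4 Δm) = 10^(−0.4 × -1.4) = 10^0.560 = 3.631

F_1/F_2 ≈ 3.6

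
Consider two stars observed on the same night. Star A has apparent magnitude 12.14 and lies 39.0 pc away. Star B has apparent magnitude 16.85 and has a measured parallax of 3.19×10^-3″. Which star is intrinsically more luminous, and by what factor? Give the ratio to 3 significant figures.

Star A: M = m − 5 log₁₀ d + 5 = 12.14 − 5·1.5911 + 5 = 9.185
Star B: d = 1/p = 1/3.19×10^-3″ = 313.5 pc
Star B: M = m − 5 log₁₀ d + 5 = 16.85 − 5·2.4962 + 5 = 9.369
ΔM = M_A − M_B = 9.185 − (9.369) = -0.184; smaller M is more luminous → Star A.
L ratio = 10^(0.4 |ΔM|) = 10^0.074 = 1.185

Star A is more luminous, by a factor of 1.18.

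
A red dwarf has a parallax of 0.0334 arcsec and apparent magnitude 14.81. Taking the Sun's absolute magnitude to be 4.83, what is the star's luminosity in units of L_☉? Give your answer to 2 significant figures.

L/L_☉ ≈ 9.1×10^-4

d = 1/p = 1/0.0334″ = 29.94 pc
M = m − 5 log₁₀ d + 5 = 14.81 − 5·1.4763 + 5 = 12.429
M − M_☉ = 12.429 − 4.83 = 7.599
L/L_☉ = 10^(−0.4 × 7.599) = 9.131×10^-4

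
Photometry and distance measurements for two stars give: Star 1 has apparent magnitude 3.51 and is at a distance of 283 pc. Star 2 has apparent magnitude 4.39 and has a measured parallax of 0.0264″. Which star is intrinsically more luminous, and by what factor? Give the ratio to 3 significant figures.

Star 1 is more luminous, by a factor of 126.

Star 1: M = m − 5 log₁₀ d + 5 = 3.51 − 5·2.4518 + 5 = -3.749
Star 2: d = 1/p = 1/0.0264″ = 37.88 pc
Star 2: M = m − 5 log₁₀ d + 5 = 4.39 − 5·1.5784 + 5 = 1.498
ΔM = M_1 − M_2 = -3.749 − (1.498) = -5.247; smaller M is more luminous → Star 1.
L ratio = 10^(0.4 |ΔM|) = 10^2.099 = 125.5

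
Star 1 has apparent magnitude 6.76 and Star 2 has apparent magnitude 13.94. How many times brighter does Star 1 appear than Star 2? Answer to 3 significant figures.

745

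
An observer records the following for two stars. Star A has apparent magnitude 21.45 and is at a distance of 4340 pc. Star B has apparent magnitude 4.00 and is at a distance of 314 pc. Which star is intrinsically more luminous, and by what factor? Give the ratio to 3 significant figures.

Star A: M = m − 5 log₁₀ d + 5 = 21.45 − 5·3.6375 + 5 = 8.263
Star B: M = m − 5 log₁₀ d + 5 = 4.00 − 5·2.4969 + 5 = -3.485
ΔM = M_A − M_B = 8.263 − (-3.485) = 11.747; smaller M is more luminous → Star B.
L ratio = 10^(0.4 |ΔM|) = 10^4.699 = 49990

Star B is more luminous, by a factor of 50000.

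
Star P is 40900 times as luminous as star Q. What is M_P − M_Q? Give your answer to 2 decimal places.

Pogson: ΔM = −2.5 log₁₀(ratio) = −2.5 log₁₀(40900) = −2.5 × 4.6117 = -11.529
Star P is brighter, so it has the smaller magnitude: the difference is negative.

M_P − M_Q ≈ -11.53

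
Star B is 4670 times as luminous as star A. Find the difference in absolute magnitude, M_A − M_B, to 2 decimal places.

M_A − M_B ≈ 9.17

Pogson: ΔM = −2.5 log₁₀(ratio) = −2.5 log₁₀(4670) = −2.5 × 3.6693 = -9.173
Star B is brighter so has the smaller magnitude: M_A − M_B is positive.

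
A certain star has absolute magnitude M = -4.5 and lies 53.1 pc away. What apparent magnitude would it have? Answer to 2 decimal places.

m ≈ -0.87

m = M + 5 log₁₀ d − 5 = -4.5 + 5·1.7251 − 5 = -0.875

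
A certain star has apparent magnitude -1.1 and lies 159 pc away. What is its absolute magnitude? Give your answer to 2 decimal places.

M ≈ -7.11

5 log₁₀(d/10 pc) = 5 log₁₀(159.0) − 5 = 6.007
M = m − 5 log₁₀(d/10) = -1.1 − 6.007 = -7.107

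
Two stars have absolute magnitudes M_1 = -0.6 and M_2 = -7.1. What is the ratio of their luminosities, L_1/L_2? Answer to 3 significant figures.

ΔM = M_1 − M_2 = 6.5
L_1/L_2 = 10^(−0.4 ΔM) = 10^-2.600 = 2.512×10^-3

L_1/L_2 ≈ 2.51×10^-3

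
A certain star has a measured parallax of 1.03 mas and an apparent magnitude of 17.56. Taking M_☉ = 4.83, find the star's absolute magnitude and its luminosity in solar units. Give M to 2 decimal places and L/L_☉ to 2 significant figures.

M ≈ 7.62; L/L_☉ ≈ 0.076

d = 1/p = 1000/1.03 mas = 970.9 pc
M = m − 5 log₁₀ d + 5 = 17.56 − 5·2.9872 + 5 = 7.624
M − M_☉ = 7.624 − 4.83 = 2.794
L/L_☉ = 10^(−0.4 × 2.794) = 0.07627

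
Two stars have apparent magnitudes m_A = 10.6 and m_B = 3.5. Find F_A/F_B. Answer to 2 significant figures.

Magnitude difference = 7.1
Flux ratio = 10^(−0.4 Δm) = 10^(−0.4 × 7.1) = 10^-2.840 = 1.445×10^-3

F_A/F_B ≈ 1.4×10^-3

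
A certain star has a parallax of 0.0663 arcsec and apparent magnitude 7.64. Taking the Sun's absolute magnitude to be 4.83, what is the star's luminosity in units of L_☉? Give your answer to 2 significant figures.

d = 1/p = 1/0.0663″ = 15.08 pc
M = m − 5 log₁₀ d + 5 = 7.64 − 5·1.1785 + 5 = 6.748
M − M_☉ = 6.748 − 4.83 = 1.918
L/L_☉ = 10^(−0.4 × 1.918) = 0.1710

L/L_☉ ≈ 0.17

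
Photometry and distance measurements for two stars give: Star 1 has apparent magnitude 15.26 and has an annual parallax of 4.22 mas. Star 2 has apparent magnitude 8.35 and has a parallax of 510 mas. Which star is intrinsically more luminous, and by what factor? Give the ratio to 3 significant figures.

Star 1: p = 4.22 mas = 4.22×10^-3″ → d = 1/p = 237.0 pc
Star 1: M = m − 5 log₁₀ d + 5 = 15.26 − 5·2.3747 + 5 = 8.387
Star 2: p = 510 mas = 0.510″ → d = 1/p = 1.961 pc
Star 2: M = m − 5 log₁₀ d + 5 = 8.35 − 5·0.2924 + 5 = 11.888
ΔM = M_1 − M_2 = 8.387 − (11.888) = -3.501; smaller M is more luminous → Star 1.
L ratio = 10^(0.4 |ΔM|) = 10^1.401 = 25.15

Star 1 is more luminous, by a factor of 25.1.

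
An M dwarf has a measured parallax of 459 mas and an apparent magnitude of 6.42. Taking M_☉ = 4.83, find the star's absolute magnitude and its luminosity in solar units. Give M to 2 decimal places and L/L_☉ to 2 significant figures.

d = 1/p = 1000/459 mas = 2.179 pc
M = m − 5 log₁₀ d + 5 = 6.42 − 5·0.3382 + 5 = 9.729
M − M_☉ = 9.729 − 4.83 = 4.899
L/L_☉ = 10^(−0.4 × 4.899) = 0.01097

M ≈ 9.73; L/L_☉ ≈ 0.011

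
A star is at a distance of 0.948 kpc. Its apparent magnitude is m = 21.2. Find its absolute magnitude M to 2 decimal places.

d = 0.948 kpc = 948.0 pc
5 log₁₀(d/10 pc) = 5 log₁₀(948.0) − 5 = 9.884
M = m − 5 log₁₀(d/10) = 21.2 − 9.884 = 11.316

M ≈ 11.32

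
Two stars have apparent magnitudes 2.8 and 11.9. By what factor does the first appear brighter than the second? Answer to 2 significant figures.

4400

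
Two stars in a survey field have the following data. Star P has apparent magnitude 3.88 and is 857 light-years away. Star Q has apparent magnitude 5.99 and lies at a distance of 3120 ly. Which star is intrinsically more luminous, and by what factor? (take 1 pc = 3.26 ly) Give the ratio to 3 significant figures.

Star Q is more luminous, by a factor of 1.90.

Star P: d = 857 ly / 3.26 = 262.9 pc
Star P: M = m − 5 log₁₀ d + 5 = 3.88 − 5·2.4198 + 5 = -3.219
Star Q: d = 3120 ly / 3.26 = 957.1 pc
Star Q: M = m − 5 log₁₀ d + 5 = 5.99 − 5·2.9809 + 5 = -3.915
ΔM = M_P − M_Q = -3.219 − (-3.915) = 0.696; smaller M is more luminous → Star Q.
L ratio = 10^(0.4 |ΔM|) = 10^0.278 = 1.898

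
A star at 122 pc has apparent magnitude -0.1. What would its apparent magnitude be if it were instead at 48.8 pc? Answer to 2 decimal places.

Flux ∝ 1/d², so Δm = 5 log₁₀(d₂/d₁) = 5 log₁₀(48.8/122) = -1.990
m₂ = m₁ + Δm = -0.1 + (-1.990) = -2.090

m ≈ -2.09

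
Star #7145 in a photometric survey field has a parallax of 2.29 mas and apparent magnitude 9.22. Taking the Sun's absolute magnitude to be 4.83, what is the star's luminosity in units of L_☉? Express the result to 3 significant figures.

L/L_☉ ≈ 33.4

d = 1/p = 1000/2.29 mas = 436.7 pc
M = m − 5 log₁₀ d + 5 = 9.22 − 5·2.6402 + 5 = 1.019
M − M_☉ = 1.019 − 4.83 = -3.811
L/L_☉ = 10^(−0.4 × -3.811) = 33.44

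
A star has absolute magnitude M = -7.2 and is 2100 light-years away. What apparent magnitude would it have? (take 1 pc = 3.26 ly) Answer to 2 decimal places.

m ≈ 1.85

d = 2100 ly / 3.26 = 644.2 pc
m = M + 5 log₁₀ d − 5 = -7.2 + 5·2.8090 − 5 = 1.845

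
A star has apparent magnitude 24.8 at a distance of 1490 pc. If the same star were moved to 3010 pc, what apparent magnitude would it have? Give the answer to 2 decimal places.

m ≈ 26.33

Flux ∝ 1/d², so Δm = 5 log₁₀(d₂/d₁) = 5 log₁₀(3010/1490) = 1.527
m₂ = m₁ + Δm = 24.8 + (1.527) = 26.327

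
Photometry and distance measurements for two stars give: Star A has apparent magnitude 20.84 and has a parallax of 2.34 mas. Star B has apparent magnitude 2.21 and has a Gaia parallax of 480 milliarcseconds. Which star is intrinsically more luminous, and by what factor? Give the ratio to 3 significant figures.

Star B is more luminous, by a factor of 673.

Star A: p = 2.34 mas = 2.34×10^-3″ → d = 1/p = 427.4 pc
Star A: M = m − 5 log₁₀ d + 5 = 20.84 − 5·2.6308 + 5 = 12.686
Star B: p = 480 mas = 0.480″ → d = 1/p = 2.083 pc
Star B: M = m − 5 log₁₀ d + 5 = 2.21 − 5·0.3188 + 5 = 5.616
ΔM = M_A − M_B = 12.686 − (5.616) = 7.070; smaller M is more luminous → Star B.
L ratio = 10^(0.4 |ΔM|) = 10^2.828 = 672.9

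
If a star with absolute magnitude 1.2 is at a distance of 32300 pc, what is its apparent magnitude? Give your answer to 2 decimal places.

m = M + 5 log₁₀ d − 5 = 1.2 + 5·4.5092 − 5 = 18.746

m ≈ 18.75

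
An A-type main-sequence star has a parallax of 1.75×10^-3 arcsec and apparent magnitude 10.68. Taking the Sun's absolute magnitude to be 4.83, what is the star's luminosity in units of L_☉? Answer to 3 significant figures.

L/L_☉ ≈ 14.9

d = 1/p = 1/1.75×10^-3″ = 571.4 pc
M = m − 5 log₁₀ d + 5 = 10.68 − 5·2.7570 + 5 = 1.895
M − M_☉ = 1.895 − 4.83 = -2.935
L/L_☉ = 10^(−0.4 × -2.935) = 14.93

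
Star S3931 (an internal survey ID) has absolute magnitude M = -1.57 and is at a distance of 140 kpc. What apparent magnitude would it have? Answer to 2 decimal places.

m ≈ 19.16

d = 140 kpc = 140000 pc
m = M + 5 log₁₀ d − 5 = -1.57 + 5·5.1461 − 5 = 19.161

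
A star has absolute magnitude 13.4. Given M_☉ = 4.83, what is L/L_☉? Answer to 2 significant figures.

M − M_☉ = 13.4 − 4.83 = 8.570
L/L_☉ = 10^(−0.4 (M − M_☉)) = 10^-3.428 = 3.733×10^-4

L/L_☉ ≈ 3.7×10^-4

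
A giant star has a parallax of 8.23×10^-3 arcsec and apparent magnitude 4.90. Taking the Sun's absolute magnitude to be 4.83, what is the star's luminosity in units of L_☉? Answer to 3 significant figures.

L/L_☉ ≈ 138

d = 1/p = 1/8.23×10^-3″ = 121.5 pc
M = m − 5 log₁₀ d + 5 = 4.90 − 5·2.0846 + 5 = -0.523
M − M_☉ = -0.523 − 4.83 = -5.353
L/L_☉ = 10^(−0.4 × -5.353) = 138.4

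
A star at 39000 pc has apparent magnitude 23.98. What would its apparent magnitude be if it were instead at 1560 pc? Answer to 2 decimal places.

m ≈ 16.99

Flux ∝ 1/d², so Δm = 5 log₁₀(d₂/d₁) = 5 log₁₀(1560/39000) = -6.990
m₂ = m₁ + Δm = 23.98 + (-6.990) = 16.990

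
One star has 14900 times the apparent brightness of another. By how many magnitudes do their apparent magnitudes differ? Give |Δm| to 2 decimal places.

Pogson: Δm = −2.5 log₁₀(ratio) = −2.5 log₁₀(14900) = −2.5 × 4.1732 = -10.433

|Δm| ≈ 10.43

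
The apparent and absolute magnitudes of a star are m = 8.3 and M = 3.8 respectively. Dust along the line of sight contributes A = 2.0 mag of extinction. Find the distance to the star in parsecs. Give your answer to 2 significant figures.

d ≈ 32 pc

m − M = 5 log₁₀(d/10 pc) + A  ⇒  8.3 − (3.8) − 2.0 = 5 log₁₀(d/10)
2.500 = 5 log₁₀(d/10)
log₁₀ d = (m − M − A)/5 + 1 = 1.5000
d = 10^1.5000 = 31.62 pc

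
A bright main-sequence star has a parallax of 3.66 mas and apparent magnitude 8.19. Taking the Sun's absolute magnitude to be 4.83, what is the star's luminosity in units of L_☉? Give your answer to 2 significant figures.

d = 1/p = 1000/3.66 mas = 273.2 pc
M = m − 5 log₁₀ d + 5 = 8.19 − 5·2.4365 + 5 = 1.007
M − M_☉ = 1.007 − 4.83 = -3.823
L/L_☉ = 10^(−0.4 × -3.823) = 33.81

L/L_☉ ≈ 34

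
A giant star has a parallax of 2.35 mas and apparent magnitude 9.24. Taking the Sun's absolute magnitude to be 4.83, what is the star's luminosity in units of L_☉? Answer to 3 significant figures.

L/L_☉ ≈ 31.2

d = 1/p = 1000/2.35 mas = 425.5 pc
M = m − 5 log₁₀ d + 5 = 9.24 − 5·2.6289 + 5 = 1.095
M − M_☉ = 1.095 − 4.83 = -3.735
L/L_☉ = 10^(−0.4 × -3.735) = 31.18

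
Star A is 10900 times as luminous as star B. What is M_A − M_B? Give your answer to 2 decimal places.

Pogson: ΔM = −2.5 log₁₀(ratio) = −2.5 log₁₀(10900) = −2.5 × 4.0374 = -10.094
Star A is brighter, so it has the smaller magnitude: the difference is negative.

M_A − M_B ≈ -10.09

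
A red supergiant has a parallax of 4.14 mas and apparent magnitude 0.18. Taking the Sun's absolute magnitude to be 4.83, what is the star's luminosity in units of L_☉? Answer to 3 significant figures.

d = 1/p = 1000/4.14 mas = 241.5 pc
M = m − 5 log₁₀ d + 5 = 0.18 − 5·2.3830 + 5 = -6.735
M − M_☉ = -6.735 − 4.83 = -11.565
L/L_☉ = 10^(−0.4 × -11.565) = 42270

L/L_☉ ≈ 42300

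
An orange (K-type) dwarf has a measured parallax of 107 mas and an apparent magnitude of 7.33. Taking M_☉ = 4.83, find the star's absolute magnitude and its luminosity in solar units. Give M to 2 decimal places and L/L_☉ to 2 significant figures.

M ≈ 7.48; L/L_☉ ≈ 0.087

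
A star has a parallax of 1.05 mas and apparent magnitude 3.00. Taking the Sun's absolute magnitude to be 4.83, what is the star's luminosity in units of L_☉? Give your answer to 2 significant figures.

L/L_☉ ≈ 49000

d = 1/p = 1000/1.05 mas = 952.4 pc
M = m − 5 log₁₀ d + 5 = 3.00 − 5·2.9788 + 5 = -6.894
M − M_☉ = -6.894 − 4.83 = -11.724
L/L_☉ = 10^(−0.4 × -11.724) = 48940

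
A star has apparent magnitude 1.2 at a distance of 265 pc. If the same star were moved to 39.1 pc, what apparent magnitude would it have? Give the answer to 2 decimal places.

m ≈ -2.96

Flux ∝ 1/d², so Δm = 5 log₁₀(d₂/d₁) = 5 log₁₀(39.1/265) = -4.155
m₂ = m₁ + Δm = 1.2 + (-4.155) = -2.955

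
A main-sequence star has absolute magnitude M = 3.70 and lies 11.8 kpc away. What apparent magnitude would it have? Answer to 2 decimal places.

m ≈ 19.06

d = 11.8 kpc = 11800 pc
m = M + 5 log₁₀ d − 5 = 3.70 + 5·4.0719 − 5 = 19.059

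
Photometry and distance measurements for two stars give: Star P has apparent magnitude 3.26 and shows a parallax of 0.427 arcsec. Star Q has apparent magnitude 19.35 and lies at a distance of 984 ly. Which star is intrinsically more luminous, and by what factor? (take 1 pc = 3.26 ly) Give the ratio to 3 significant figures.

Star P is more luminous, by a factor of 164.

Star P: d = 1/p = 1/0.427″ = 2.342 pc
Star P: M = m − 5 log₁₀ d + 5 = 3.26 − 5·0.3696 + 5 = 6.412
Star Q: d = 984 ly / 3.26 = 301.8 pc
Star Q: M = m − 5 log₁₀ d + 5 = 19.35 − 5·2.4798 + 5 = 11.951
ΔM = M_P − M_Q = 6.412 − (11.951) = -5.539; smaller M is more luminous → Star P.
L ratio = 10^(0.4 |ΔM|) = 10^2.216 = 164.3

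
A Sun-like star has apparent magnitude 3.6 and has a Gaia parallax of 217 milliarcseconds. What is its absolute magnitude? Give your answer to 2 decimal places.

p = 217 mas = 0.217″ → d = 1/p = 4.608 pc
5 log₁₀(d/10 pc) = 5 log₁₀(4.608) − 5 = -1.682
M = m − 5 log₁₀(d/10) = 3.6 + 1.682 = 5.282

M ≈ 5.28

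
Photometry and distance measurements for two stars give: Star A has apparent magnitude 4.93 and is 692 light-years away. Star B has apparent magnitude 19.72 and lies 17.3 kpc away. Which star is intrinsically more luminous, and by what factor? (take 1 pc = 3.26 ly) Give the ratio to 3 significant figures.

Star A is more luminous, by a factor of 124.

Star A: d = 692 ly / 3.26 = 212.3 pc
Star A: M = m − 5 log₁₀ d + 5 = 4.93 − 5·2.3269 + 5 = -1.704
Star B: d = 17.3 kpc = 17300 pc
Star B: M = m − 5 log₁₀ d + 5 = 19.72 − 5·4.2380 + 5 = 3.530
ΔM = M_A − M_B = -1.704 − (3.530) = -5.234; smaller M is more luminous → Star A.
L ratio = 10^(0.4 |ΔM|) = 10^2.094 = 124.1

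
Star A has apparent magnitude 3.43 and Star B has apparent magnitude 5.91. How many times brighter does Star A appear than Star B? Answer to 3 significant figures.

9.82

Magnitude difference = -2.48
Flux ratio = 10^(−0.4 Δm) = 10^(−0.4 × -2.48) = 10^0.992 = 9.817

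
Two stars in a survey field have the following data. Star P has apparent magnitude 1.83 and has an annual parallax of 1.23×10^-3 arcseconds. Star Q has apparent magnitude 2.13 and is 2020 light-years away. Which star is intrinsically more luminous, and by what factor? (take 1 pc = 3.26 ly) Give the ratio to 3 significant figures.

Star P: d = 1/p = 1/1.23×10^-3″ = 813.0 pc
Star P: M = m − 5 log₁₀ d + 5 = 1.83 − 5·2.9101 + 5 = -7.720
Star Q: d = 2020 ly / 3.26 = 619.6 pc
Star Q: M = m − 5 log₁₀ d + 5 = 2.13 − 5·2.7921 + 5 = -6.831
ΔM = M_P − M_Q = -7.720 − (-6.831) = -0.890; smaller M is more luminous → Star P.
L ratio = 10^(0.4 |ΔM|) = 10^0.356 = 2.269

Star P is more luminous, by a factor of 2.27.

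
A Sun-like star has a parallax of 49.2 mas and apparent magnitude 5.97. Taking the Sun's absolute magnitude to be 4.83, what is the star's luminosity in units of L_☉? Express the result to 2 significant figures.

L/L_☉ ≈ 1.4

d = 1/p = 1000/49.2 mas = 20.33 pc
M = m − 5 log₁₀ d + 5 = 5.97 − 5·1.3080 + 5 = 4.430
M − M_☉ = 4.430 − 4.83 = -0.400
L/L_☉ = 10^(−0.4 × -0.400) = 1.446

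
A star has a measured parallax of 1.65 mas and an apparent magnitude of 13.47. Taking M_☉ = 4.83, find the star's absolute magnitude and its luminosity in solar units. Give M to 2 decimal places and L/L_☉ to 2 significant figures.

d = 1/p = 1000/1.65 mas = 606.1 pc
M = m − 5 log₁₀ d + 5 = 13.47 − 5·2.7825 + 5 = 4.557
M − M_☉ = 4.557 − 4.83 = -0.273
L/L_☉ = 10^(−0.4 × -0.273) = 1.285

M ≈ 4.56; L/L_☉ ≈ 1.3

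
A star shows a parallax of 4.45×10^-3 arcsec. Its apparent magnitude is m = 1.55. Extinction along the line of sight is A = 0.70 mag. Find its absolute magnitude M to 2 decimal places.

d = 1/p = 1/4.45×10^-3″ = 224.7 pc
5 log₁₀(d/10 pc) = 5 log₁₀(224.7) − 5 = 6.758
M = m − 5 log₁₀(d/10) − A = 1.55 − 6.758 − 0.70 = -5.908

M ≈ -5.91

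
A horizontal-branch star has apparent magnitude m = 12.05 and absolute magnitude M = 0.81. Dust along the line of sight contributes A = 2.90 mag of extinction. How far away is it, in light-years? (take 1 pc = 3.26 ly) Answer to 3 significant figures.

m − M = 5 log₁₀(d/10 pc) + A  ⇒  12.05 − (0.81) − 2.90 = 5 log₁₀(d/10)
8.340 = 5 log₁₀(d/10)
log₁₀ d = (m − M − A)/5 + 1 = 2.6680
d = 10^2.6680 = 465.6 pc
= 1518 ly

d ≈ 1520 ly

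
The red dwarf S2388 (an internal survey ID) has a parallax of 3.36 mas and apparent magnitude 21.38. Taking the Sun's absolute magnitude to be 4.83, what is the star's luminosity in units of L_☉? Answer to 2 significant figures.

d = 1/p = 1000/3.36 mas = 297.6 pc
M = m − 5 log₁₀ d + 5 = 21.38 − 5·2.4737 + 5 = 14.012
M − M_☉ = 14.012 − 4.83 = 9.182
L/L_☉ = 10^(−0.4 × 9.182) = 2.125×10^-4

L/L_☉ ≈ 2.1×10^-4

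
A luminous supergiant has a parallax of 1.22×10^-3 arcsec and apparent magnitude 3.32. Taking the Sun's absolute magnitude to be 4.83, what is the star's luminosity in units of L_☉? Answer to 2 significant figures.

L/L_☉ ≈ 27000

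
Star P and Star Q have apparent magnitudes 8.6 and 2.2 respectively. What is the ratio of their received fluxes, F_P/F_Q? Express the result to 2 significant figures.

F_P/F_Q ≈ 2.8×10^-3

Magnitude difference = 6.4
Flux ratio = 10^(−0.4 Δm) = 10^(−0.4 × 6.4) = 10^-2.560 = 2.754×10^-3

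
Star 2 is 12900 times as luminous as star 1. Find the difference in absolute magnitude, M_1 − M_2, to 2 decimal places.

M_1 − M_2 ≈ 10.28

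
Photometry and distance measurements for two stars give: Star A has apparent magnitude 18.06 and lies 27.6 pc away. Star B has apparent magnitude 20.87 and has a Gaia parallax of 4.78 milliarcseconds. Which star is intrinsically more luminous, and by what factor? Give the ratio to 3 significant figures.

Star A: M = m − 5 log₁₀ d + 5 = 18.06 − 5·1.4409 + 5 = 15.855
Star B: p = 4.78 mas = 4.78×10^-3″ → d = 1/p = 209.2 pc
Star B: M = m − 5 log₁₀ d + 5 = 20.87 − 5·2.3206 + 5 = 14.267
ΔM = M_A − M_B = 15.855 − (14.267) = 1.588; smaller M is more luminous → Star B.
L ratio = 10^(0.4 |ΔM|) = 10^0.635 = 4.318

Star B is more luminous, by a factor of 4.32.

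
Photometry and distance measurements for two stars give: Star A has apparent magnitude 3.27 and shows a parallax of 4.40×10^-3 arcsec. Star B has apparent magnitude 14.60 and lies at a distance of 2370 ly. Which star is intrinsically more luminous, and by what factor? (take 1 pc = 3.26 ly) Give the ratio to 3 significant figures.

Star A is more luminous, by a factor of 3330.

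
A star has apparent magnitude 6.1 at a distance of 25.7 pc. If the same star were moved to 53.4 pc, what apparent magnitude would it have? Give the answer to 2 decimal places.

m ≈ 7.69

Flux ∝ 1/d², so Δm = 5 log₁₀(d₂/d₁) = 5 log₁₀(53.4/25.7) = 1.588
m₂ = m₁ + Δm = 6.1 + (1.588) = 7.688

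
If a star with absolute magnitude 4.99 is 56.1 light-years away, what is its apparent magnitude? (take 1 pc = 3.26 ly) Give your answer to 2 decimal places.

d = 56.1 ly / 3.26 = 17.21 pc
m = M + 5 log₁₀ d − 5 = 4.99 + 5·1.2357 − 5 = 6.169

m ≈ 6.17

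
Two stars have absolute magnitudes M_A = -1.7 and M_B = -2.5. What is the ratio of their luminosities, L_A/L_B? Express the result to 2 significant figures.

L_A/L_B ≈ 0.48

ΔM = M_A − M_B = 0.8
L_A/L_B = 10^(−0.4 ΔM) = 10^-0.320 = 0.4786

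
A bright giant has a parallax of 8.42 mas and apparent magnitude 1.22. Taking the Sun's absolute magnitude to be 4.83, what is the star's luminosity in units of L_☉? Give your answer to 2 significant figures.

d = 1/p = 1000/8.42 mas = 118.8 pc
M = m − 5 log₁₀ d + 5 = 1.22 − 5·2.0747 + 5 = -4.153
M − M_☉ = -4.153 − 4.83 = -8.983
L/L_☉ = 10^(−0.4 × -8.983) = 3921

L/L_☉ ≈ 3900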